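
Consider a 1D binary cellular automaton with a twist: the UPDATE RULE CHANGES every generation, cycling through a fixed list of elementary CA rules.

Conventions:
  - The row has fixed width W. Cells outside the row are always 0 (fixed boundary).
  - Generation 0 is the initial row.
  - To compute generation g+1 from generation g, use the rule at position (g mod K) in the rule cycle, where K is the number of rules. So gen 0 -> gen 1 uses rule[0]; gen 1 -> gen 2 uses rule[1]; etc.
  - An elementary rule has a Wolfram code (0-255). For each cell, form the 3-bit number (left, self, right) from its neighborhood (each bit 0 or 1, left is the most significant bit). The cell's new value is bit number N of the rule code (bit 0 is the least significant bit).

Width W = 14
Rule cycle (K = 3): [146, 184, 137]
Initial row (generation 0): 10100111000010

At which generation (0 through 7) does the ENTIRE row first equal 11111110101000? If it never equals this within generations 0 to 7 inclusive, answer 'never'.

Gen 0: 10100111000010
Gen 1 (rule 146): 00011010100101
Gen 2 (rule 184): 00010101010010
Gen 3 (rule 137): 11000000000000
Gen 4 (rule 146): 00100000000000
Gen 5 (rule 184): 00010000000000
Gen 6 (rule 137): 11000111111111
Gen 7 (rule 146): 00101011111110

Answer: never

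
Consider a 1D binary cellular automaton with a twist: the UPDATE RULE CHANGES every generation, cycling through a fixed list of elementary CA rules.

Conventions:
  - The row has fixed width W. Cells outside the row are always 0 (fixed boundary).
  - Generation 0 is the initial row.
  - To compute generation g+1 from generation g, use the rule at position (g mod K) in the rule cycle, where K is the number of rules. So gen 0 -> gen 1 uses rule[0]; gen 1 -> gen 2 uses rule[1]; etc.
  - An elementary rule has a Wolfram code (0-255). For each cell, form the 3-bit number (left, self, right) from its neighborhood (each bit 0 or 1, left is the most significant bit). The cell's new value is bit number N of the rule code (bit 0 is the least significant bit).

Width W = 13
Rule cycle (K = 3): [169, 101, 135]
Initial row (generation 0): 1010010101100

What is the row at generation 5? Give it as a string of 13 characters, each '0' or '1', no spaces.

Gen 0: 1010010101100
Gen 1 (rule 169): 0100001011001
Gen 2 (rule 101): 0101101101001
Gen 3 (rule 135): 1100000001011
Gen 4 (rule 169): 1001111100110
Gen 5 (rule 101): 1000000100010

Answer: 1000000100010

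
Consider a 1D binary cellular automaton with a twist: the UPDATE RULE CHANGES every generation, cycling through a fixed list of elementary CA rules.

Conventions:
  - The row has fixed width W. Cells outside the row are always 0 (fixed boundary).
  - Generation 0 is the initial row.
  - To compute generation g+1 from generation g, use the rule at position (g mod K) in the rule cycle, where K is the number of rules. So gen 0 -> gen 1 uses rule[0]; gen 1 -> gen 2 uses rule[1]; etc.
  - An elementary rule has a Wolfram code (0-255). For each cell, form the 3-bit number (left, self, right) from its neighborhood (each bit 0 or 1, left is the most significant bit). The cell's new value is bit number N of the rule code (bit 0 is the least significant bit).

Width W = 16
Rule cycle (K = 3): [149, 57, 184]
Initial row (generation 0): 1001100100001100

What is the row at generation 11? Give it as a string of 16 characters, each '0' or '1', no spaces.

Gen 0: 1001100100001100
Gen 1 (rule 149): 1100010111100011
Gen 2 (rule 57): 1011001100011010
Gen 3 (rule 184): 0110101010010101
Gen 4 (rule 149): 0000101011010101
Gen 5 (rule 57): 1110010110101010
Gen 6 (rule 184): 1101001101010101
Gen 7 (rule 149): 0001100001010101
Gen 8 (rule 57): 1101011100101010
Gen 9 (rule 184): 1010111010010101
Gen 10 (rule 149): 1010010011010101
Gen 11 (rule 57): 0101001010101010

Answer: 0101001010101010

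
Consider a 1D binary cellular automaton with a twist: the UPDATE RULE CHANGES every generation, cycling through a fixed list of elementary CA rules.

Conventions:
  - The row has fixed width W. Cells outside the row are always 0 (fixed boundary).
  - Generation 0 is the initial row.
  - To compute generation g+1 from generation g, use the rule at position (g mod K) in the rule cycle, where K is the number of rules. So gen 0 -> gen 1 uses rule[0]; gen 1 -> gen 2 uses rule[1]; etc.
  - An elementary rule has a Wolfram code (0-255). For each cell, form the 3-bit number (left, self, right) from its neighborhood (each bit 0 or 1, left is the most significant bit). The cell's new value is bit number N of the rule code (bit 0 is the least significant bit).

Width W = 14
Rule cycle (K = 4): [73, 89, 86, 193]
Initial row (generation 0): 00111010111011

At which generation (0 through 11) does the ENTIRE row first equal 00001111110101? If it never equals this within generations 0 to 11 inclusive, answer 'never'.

Gen 0: 00111010111011
Gen 1 (rule 73): 10101000101011
Gen 2 (rule 89): 00000110000011
Gen 3 (rule 86): 00001011000101
Gen 4 (rule 193): 11100001010000
Gen 5 (rule 73): 10101100000111
Gen 6 (rule 89): 00001111110101
Gen 7 (rule 86): 00010000010101
Gen 8 (rule 193): 11000111000000
Gen 9 (rule 73): 11010101011111
Gen 10 (rule 89): 11000000010001
Gen 11 (rule 86): 01100000111011

Answer: 6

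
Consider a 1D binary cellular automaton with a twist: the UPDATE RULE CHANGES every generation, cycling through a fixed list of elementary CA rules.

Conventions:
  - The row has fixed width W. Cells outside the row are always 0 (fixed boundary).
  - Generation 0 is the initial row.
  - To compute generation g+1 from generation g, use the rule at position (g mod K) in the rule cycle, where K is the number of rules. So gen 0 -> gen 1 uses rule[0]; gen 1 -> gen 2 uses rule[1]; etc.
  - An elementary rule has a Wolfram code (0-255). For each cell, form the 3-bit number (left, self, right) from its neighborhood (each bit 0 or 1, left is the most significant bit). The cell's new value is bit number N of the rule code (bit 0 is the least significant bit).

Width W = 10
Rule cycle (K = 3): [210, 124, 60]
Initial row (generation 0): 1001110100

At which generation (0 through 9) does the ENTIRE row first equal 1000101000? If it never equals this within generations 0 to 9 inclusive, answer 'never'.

Answer: 6

Derivation:
Gen 0: 1001110100
Gen 1 (rule 210): 0110110010
Gen 2 (rule 124): 0111111011
Gen 3 (rule 60): 0100000110
Gen 4 (rule 210): 1010001011
Gen 5 (rule 124): 1111001111
Gen 6 (rule 60): 1000101000
Gen 7 (rule 210): 0101000100
Gen 8 (rule 124): 0111100110
Gen 9 (rule 60): 0100010101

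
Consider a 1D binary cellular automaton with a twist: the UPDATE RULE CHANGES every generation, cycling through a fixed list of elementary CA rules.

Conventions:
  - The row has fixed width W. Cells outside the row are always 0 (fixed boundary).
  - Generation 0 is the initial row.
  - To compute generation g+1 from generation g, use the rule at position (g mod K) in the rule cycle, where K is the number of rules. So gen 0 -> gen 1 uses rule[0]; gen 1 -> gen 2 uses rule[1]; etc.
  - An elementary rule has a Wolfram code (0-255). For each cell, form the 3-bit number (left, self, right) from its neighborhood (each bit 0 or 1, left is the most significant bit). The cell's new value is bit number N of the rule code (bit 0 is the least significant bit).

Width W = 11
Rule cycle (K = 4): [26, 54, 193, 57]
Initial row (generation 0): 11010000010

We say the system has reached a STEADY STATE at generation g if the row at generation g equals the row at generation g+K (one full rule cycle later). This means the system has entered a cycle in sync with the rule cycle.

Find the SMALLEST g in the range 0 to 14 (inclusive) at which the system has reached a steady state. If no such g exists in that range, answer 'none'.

Answer: none

Derivation:
Gen 0: 11010000010
Gen 1 (rule 26): 10001000101
Gen 2 (rule 54): 11011101111
Gen 3 (rule 193): 01001100111
Gen 4 (rule 57): 00101010100
Gen 5 (rule 26): 01000000010
Gen 6 (rule 54): 11100000111
Gen 7 (rule 193): 01101110011
Gen 8 (rule 57): 01011001010
Gen 9 (rule 26): 10010110001
Gen 10 (rule 54): 11111001011
Gen 11 (rule 193): 01111000001
Gen 12 (rule 57): 01000111100
Gen 13 (rule 26): 10101100010
Gen 14 (rule 54): 11110010111
Gen 15 (rule 193): 01110000011
Gen 16 (rule 57): 01001111010
Gen 17 (rule 26): 10111000001
Gen 18 (rule 54): 11000100011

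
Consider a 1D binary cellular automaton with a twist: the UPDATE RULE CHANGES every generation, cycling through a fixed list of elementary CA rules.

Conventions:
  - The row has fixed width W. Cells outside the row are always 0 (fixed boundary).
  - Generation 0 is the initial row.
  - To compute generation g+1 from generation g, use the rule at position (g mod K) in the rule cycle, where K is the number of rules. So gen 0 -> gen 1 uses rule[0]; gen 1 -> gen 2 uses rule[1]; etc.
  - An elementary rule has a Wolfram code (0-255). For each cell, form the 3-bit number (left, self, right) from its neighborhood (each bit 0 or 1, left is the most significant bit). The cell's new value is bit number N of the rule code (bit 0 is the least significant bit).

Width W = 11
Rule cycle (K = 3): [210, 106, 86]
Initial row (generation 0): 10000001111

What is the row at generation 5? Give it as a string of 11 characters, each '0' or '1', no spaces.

Answer: 11011101000

Derivation:
Gen 0: 10000001111
Gen 1 (rule 210): 01000010111
Gen 2 (rule 106): 10000101101
Gen 3 (rule 86): 11001100101
Gen 4 (rule 210): 01110111000
Gen 5 (rule 106): 11011101000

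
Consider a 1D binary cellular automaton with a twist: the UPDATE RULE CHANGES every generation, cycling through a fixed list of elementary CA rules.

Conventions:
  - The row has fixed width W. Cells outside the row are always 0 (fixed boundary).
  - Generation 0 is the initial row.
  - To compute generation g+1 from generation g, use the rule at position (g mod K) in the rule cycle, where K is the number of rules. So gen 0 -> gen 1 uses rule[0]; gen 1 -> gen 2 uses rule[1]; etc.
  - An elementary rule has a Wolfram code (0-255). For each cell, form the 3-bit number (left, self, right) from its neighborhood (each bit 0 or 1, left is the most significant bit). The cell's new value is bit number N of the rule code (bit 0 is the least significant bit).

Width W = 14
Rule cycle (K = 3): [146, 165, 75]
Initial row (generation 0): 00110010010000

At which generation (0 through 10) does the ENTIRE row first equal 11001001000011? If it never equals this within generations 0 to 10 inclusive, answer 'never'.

Answer: never

Derivation:
Gen 0: 00110010010000
Gen 1 (rule 146): 01001101101000
Gen 2 (rule 165): 01000010011011
Gen 3 (rule 75): 10011100111011
Gen 4 (rule 146): 01101011010000
Gen 5 (rule 165): 00011100110111
Gen 6 (rule 75): 11110101110101
Gen 7 (rule 146): 01100000100000
Gen 8 (rule 165): 00001110101111
Gen 9 (rule 75): 11111010001001
Gen 10 (rule 146): 01110001010110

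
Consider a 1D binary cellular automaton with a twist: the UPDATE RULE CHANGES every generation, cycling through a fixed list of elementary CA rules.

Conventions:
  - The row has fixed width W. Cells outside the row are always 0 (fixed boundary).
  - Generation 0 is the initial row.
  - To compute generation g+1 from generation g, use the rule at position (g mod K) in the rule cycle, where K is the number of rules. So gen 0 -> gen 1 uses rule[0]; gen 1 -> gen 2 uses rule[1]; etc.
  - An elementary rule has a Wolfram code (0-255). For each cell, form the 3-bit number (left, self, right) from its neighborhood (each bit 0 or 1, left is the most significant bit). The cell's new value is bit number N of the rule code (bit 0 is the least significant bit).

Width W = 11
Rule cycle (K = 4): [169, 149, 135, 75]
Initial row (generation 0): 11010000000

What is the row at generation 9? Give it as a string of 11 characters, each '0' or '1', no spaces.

Gen 0: 11010000000
Gen 1 (rule 169): 10100111111
Gen 2 (rule 149): 10110011110
Gen 3 (rule 135): 10000101100
Gen 4 (rule 75): 00111001101
Gen 5 (rule 169): 10110001010
Gen 6 (rule 149): 10001101011
Gen 7 (rule 135): 10110001000
Gen 8 (rule 75): 00110110011
Gen 9 (rule 169): 10101100010

Answer: 10101100010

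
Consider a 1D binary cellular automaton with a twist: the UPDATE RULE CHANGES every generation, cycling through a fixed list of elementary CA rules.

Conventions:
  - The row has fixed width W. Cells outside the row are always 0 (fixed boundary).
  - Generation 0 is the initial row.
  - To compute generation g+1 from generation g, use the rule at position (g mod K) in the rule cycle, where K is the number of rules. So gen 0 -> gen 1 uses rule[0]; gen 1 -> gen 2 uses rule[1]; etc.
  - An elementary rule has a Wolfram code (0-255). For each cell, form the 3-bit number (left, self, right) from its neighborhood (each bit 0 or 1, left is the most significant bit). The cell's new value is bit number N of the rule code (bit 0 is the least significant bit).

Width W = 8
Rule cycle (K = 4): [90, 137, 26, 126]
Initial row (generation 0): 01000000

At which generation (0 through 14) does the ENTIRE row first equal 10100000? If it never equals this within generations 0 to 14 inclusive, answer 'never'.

Gen 0: 01000000
Gen 1 (rule 90): 10100000
Gen 2 (rule 137): 00001111
Gen 3 (rule 26): 00011000
Gen 4 (rule 126): 00111100
Gen 5 (rule 90): 01100110
Gen 6 (rule 137): 01000100
Gen 7 (rule 26): 10101010
Gen 8 (rule 126): 11111111
Gen 9 (rule 90): 10000001
Gen 10 (rule 137): 00111100
Gen 11 (rule 26): 01100010
Gen 12 (rule 126): 11110111
Gen 13 (rule 90): 10010101
Gen 14 (rule 137): 00000000

Answer: 1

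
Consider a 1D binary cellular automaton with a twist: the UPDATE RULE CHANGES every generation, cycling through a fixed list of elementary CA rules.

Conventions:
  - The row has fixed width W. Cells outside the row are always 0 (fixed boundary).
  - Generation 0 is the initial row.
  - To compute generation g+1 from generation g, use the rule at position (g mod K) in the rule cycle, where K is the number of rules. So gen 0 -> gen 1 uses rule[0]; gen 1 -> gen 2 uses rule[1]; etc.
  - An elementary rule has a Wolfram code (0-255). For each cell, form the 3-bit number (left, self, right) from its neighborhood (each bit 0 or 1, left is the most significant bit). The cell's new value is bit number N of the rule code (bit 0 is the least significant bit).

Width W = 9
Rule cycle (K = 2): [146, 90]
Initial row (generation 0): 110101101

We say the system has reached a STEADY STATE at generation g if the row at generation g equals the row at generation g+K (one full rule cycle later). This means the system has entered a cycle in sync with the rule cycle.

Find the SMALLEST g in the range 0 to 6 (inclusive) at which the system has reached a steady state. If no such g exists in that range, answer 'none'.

Gen 0: 110101101
Gen 1 (rule 146): 000000000
Gen 2 (rule 90): 000000000
Gen 3 (rule 146): 000000000
Gen 4 (rule 90): 000000000
Gen 5 (rule 146): 000000000
Gen 6 (rule 90): 000000000
Gen 7 (rule 146): 000000000
Gen 8 (rule 90): 000000000

Answer: 1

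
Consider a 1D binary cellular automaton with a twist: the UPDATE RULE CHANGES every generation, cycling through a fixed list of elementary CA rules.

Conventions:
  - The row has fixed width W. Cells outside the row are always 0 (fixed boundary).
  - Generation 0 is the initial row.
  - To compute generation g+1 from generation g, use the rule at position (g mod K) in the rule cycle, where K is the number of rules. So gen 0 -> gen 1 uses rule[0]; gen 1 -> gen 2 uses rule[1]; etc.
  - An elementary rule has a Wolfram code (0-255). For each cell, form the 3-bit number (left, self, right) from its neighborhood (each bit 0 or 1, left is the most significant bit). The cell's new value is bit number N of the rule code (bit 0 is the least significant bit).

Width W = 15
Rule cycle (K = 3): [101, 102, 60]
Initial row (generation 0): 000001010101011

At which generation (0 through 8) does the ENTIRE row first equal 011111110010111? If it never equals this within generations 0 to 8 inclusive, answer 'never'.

Gen 0: 000001010101011
Gen 1 (rule 101): 111101111111101
Gen 2 (rule 102): 000110000000111
Gen 3 (rule 60): 000101000000100
Gen 4 (rule 101): 110111011110101
Gen 5 (rule 102): 011001100011111
Gen 6 (rule 60): 010101010010000
Gen 7 (rule 101): 011111110010111
Gen 8 (rule 102): 100000010111001

Answer: 7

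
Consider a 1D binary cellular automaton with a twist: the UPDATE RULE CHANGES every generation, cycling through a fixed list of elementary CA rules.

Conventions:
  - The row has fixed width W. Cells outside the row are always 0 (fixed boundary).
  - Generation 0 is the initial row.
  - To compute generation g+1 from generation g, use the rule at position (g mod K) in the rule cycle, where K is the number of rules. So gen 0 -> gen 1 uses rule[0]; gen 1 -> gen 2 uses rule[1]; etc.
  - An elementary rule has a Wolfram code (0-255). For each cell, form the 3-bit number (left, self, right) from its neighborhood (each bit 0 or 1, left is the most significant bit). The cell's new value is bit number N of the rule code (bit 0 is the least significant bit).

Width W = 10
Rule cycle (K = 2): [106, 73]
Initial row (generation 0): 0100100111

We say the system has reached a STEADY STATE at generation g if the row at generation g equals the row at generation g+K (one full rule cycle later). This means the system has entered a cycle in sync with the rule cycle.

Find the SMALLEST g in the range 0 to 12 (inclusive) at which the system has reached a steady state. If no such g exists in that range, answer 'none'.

Answer: none

Derivation:
Gen 0: 0100100111
Gen 1 (rule 106): 1001001101
Gen 2 (rule 73): 0000001100
Gen 3 (rule 106): 0000011100
Gen 4 (rule 73): 1111010101
Gen 5 (rule 106): 1001101010
Gen 6 (rule 73): 0001100000
Gen 7 (rule 106): 0011100000
Gen 8 (rule 73): 1010101111
Gen 9 (rule 106): 0101011001
Gen 10 (rule 73): 0000011000
Gen 11 (rule 106): 0000111000
Gen 12 (rule 73): 1110101011
Gen 13 (rule 106): 1011010111
Gen 14 (rule 73): 0011000101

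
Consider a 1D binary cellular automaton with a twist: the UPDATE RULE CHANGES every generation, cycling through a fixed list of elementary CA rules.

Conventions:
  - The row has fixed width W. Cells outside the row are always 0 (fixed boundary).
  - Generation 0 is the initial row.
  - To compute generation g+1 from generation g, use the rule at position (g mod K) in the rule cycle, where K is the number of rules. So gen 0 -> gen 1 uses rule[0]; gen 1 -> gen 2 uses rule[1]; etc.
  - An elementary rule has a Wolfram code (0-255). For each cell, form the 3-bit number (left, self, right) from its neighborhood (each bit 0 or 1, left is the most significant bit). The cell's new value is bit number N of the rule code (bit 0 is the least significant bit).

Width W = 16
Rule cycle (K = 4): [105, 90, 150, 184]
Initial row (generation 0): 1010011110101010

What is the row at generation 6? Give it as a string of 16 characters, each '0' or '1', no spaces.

Answer: 0100000000001011

Derivation:
Gen 0: 1010011110101010
Gen 1 (rule 105): 0100010011010100
Gen 2 (rule 90): 1010101111000010
Gen 3 (rule 150): 1010100110100111
Gen 4 (rule 184): 0101010101010110
Gen 5 (rule 105): 0010101010101110
Gen 6 (rule 90): 0100000000001011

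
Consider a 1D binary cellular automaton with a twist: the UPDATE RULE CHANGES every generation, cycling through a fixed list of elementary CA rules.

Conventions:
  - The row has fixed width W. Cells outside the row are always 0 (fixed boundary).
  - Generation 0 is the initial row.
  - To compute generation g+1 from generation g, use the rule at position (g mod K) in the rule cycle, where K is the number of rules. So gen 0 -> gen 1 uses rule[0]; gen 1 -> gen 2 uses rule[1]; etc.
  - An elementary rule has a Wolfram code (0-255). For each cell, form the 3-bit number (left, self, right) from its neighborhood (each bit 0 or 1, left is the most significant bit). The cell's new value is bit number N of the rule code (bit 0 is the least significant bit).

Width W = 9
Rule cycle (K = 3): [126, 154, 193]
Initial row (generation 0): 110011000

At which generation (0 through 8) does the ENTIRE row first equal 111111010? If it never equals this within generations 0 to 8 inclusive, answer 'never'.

Gen 0: 110011000
Gen 1 (rule 126): 111111100
Gen 2 (rule 154): 111111010
Gen 3 (rule 193): 011111000
Gen 4 (rule 126): 110001100
Gen 5 (rule 154): 101011010
Gen 6 (rule 193): 000001000
Gen 7 (rule 126): 000011100
Gen 8 (rule 154): 000111010

Answer: 2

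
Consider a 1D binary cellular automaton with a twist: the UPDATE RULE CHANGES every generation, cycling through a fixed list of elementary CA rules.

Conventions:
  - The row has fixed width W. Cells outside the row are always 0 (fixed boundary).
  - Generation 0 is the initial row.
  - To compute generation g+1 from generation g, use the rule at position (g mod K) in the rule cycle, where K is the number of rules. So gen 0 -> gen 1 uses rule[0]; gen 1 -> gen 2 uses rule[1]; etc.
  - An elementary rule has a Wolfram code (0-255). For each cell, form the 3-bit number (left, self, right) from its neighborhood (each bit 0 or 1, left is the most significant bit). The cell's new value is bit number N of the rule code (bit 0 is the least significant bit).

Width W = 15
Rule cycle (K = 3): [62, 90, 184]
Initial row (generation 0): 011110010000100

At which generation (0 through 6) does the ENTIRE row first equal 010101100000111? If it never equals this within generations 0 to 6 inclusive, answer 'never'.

Gen 0: 011110010000100
Gen 1 (rule 62): 110001111001110
Gen 2 (rule 90): 111011001111011
Gen 3 (rule 184): 110110101110110
Gen 4 (rule 62): 101101111001101
Gen 5 (rule 90): 001101001111100
Gen 6 (rule 184): 001010101111010

Answer: never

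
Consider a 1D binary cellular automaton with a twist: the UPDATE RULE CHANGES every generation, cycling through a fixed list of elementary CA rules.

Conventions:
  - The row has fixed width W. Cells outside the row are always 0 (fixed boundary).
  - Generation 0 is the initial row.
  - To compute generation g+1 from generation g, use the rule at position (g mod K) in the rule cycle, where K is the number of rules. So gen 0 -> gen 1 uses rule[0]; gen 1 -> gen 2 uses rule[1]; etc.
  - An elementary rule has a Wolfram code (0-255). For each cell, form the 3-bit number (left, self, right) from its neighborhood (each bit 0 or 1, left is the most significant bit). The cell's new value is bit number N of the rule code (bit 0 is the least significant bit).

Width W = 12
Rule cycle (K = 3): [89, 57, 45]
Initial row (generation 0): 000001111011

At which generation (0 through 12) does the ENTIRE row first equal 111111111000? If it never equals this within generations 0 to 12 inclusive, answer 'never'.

Answer: never

Derivation:
Gen 0: 000001111011
Gen 1 (rule 89): 111101001011
Gen 2 (rule 57): 100010100110
Gen 3 (rule 45): 101011100100
Gen 4 (rule 89): 000010110011
Gen 5 (rule 57): 111001101010
Gen 6 (rule 45): 100001011110
Gen 7 (rule 89): 011100010011
Gen 8 (rule 57): 010011001010
Gen 9 (rule 45): 010010001110
Gen 10 (rule 89): 001001101011
Gen 11 (rule 57): 100101010110
Gen 12 (rule 45): 100111111100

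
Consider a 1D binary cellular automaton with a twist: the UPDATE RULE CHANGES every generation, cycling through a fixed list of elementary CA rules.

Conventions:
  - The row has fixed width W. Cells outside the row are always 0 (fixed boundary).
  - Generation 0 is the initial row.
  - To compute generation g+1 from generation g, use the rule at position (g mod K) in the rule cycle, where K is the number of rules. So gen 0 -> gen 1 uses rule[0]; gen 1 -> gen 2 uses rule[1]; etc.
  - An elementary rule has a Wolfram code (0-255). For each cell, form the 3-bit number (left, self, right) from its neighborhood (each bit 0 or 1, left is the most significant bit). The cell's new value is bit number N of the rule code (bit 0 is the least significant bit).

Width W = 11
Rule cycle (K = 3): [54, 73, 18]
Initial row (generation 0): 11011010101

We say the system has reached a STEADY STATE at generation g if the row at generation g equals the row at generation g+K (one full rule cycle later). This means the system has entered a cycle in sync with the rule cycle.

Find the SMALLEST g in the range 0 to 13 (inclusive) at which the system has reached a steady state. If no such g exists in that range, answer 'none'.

Gen 0: 11011010101
Gen 1 (rule 54): 00100111111
Gen 2 (rule 73): 10000100001
Gen 3 (rule 18): 01001010010
Gen 4 (rule 54): 11111111111
Gen 5 (rule 73): 10000000001
Gen 6 (rule 18): 01000000010
Gen 7 (rule 54): 11100000111
Gen 8 (rule 73): 10101110101
Gen 9 (rule 18): 00000000000
Gen 10 (rule 54): 00000000000
Gen 11 (rule 73): 11111111111
Gen 12 (rule 18): 00000000000
Gen 13 (rule 54): 00000000000
Gen 14 (rule 73): 11111111111
Gen 15 (rule 18): 00000000000
Gen 16 (rule 54): 00000000000

Answer: 9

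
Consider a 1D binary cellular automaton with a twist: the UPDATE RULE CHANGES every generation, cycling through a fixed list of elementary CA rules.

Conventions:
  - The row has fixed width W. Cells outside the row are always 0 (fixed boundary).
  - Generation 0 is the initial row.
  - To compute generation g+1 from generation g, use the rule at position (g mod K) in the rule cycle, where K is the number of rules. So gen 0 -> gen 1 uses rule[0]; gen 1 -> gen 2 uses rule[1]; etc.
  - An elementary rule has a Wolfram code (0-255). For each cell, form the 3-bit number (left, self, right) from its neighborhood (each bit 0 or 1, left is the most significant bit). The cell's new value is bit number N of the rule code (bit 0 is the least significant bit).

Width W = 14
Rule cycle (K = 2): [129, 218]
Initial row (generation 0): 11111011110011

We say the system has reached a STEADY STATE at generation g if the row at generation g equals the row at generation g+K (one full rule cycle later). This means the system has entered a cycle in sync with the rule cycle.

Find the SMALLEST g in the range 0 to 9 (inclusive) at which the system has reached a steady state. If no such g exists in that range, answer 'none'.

Answer: 4

Derivation:
Gen 0: 11111011110011
Gen 1 (rule 129): 01110001100000
Gen 2 (rule 218): 11111011110000
Gen 3 (rule 129): 01110001100111
Gen 4 (rule 218): 11111011111111
Gen 5 (rule 129): 01110001111110
Gen 6 (rule 218): 11111011111111
Gen 7 (rule 129): 01110001111110
Gen 8 (rule 218): 11111011111111
Gen 9 (rule 129): 01110001111110
Gen 10 (rule 218): 11111011111111
Gen 11 (rule 129): 01110001111110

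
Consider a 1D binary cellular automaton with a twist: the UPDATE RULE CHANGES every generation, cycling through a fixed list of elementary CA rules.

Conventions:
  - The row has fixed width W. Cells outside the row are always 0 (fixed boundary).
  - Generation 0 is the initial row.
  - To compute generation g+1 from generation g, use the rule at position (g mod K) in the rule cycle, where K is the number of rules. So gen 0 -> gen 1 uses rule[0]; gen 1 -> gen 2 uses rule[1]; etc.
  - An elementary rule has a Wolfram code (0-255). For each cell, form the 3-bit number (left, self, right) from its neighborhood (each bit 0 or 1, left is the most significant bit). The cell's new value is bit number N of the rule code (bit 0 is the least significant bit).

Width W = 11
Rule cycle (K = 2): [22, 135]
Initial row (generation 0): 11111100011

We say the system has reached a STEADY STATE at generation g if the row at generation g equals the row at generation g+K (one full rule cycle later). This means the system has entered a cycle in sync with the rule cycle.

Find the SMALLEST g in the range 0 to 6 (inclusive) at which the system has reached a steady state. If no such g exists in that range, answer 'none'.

Gen 0: 11111100011
Gen 1 (rule 22): 00000010100
Gen 2 (rule 135): 11111110101
Gen 3 (rule 22): 00000000101
Gen 4 (rule 135): 11111111101
Gen 5 (rule 22): 00000000001
Gen 6 (rule 135): 11111111111
Gen 7 (rule 22): 00000000000
Gen 8 (rule 135): 11111111111

Answer: 6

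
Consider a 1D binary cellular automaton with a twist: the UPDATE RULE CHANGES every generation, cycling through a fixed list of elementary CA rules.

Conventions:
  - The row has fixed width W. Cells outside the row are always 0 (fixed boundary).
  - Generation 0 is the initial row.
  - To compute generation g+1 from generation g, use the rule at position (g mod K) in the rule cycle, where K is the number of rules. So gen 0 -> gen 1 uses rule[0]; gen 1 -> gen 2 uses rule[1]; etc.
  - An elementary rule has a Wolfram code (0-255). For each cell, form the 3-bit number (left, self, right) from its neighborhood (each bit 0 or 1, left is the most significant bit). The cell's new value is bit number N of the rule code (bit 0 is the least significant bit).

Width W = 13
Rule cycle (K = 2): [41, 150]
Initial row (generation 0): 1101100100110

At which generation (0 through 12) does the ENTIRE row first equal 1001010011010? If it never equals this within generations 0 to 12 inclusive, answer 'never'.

Answer: 11

Derivation:
Gen 0: 1101100100110
Gen 1 (rule 41): 1011000000100
Gen 2 (rule 150): 1000100001110
Gen 3 (rule 41): 0010001101000
Gen 4 (rule 150): 0111010001100
Gen 5 (rule 41): 0100100101001
Gen 6 (rule 150): 1111111101111
Gen 7 (rule 41): 1000000011000
Gen 8 (rule 150): 1100000100100
Gen 9 (rule 41): 1001110000001
Gen 10 (rule 150): 1110101000011
Gen 11 (rule 41): 1001010011010
Gen 12 (rule 150): 1111011100011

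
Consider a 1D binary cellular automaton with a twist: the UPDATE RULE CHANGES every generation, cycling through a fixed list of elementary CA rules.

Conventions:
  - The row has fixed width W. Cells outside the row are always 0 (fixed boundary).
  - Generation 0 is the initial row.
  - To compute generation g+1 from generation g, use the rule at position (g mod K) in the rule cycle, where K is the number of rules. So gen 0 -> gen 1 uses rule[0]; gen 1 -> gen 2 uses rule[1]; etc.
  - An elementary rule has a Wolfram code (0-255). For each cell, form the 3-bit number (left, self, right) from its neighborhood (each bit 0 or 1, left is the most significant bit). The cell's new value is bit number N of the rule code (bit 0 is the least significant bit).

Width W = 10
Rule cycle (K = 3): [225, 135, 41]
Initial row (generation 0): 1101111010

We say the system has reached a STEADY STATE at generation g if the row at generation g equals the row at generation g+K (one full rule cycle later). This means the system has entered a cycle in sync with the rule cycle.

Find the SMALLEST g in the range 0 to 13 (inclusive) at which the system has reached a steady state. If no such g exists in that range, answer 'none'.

Answer: none

Derivation:
Gen 0: 1101111010
Gen 1 (rule 225): 0110111100
Gen 2 (rule 135): 1000011001
Gen 3 (rule 41): 0011010000
Gen 4 (rule 225): 1001100111
Gen 5 (rule 135): 1010001010
Gen 6 (rule 41): 0100100100
Gen 7 (rule 225): 0000000001
Gen 8 (rule 135): 1111111111
Gen 9 (rule 41): 1000000000
Gen 10 (rule 225): 0011111111
Gen 11 (rule 135): 1101111110
Gen 12 (rule 41): 1011000000
Gen 13 (rule 225): 0101011111
Gen 14 (rule 135): 1101001110
Gen 15 (rule 41): 1010001000
Gen 16 (rule 225): 0100100011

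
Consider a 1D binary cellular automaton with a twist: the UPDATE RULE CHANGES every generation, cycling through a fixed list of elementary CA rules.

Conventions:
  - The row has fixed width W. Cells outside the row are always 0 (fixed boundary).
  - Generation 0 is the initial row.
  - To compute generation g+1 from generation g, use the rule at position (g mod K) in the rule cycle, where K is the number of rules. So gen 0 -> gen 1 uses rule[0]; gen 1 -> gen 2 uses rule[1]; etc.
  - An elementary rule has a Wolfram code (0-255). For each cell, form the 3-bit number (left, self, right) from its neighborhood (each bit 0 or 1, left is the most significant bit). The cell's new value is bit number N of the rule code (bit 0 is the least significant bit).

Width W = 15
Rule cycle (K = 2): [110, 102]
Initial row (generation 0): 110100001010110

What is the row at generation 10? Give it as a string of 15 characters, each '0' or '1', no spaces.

Gen 0: 110100001010110
Gen 1 (rule 110): 111100011111110
Gen 2 (rule 102): 000100100000010
Gen 3 (rule 110): 001101100000110
Gen 4 (rule 102): 010110100001010
Gen 5 (rule 110): 111111100011110
Gen 6 (rule 102): 000000100100010
Gen 7 (rule 110): 000001101100110
Gen 8 (rule 102): 000010110101010
Gen 9 (rule 110): 000111111111110
Gen 10 (rule 102): 001000000000010

Answer: 001000000000010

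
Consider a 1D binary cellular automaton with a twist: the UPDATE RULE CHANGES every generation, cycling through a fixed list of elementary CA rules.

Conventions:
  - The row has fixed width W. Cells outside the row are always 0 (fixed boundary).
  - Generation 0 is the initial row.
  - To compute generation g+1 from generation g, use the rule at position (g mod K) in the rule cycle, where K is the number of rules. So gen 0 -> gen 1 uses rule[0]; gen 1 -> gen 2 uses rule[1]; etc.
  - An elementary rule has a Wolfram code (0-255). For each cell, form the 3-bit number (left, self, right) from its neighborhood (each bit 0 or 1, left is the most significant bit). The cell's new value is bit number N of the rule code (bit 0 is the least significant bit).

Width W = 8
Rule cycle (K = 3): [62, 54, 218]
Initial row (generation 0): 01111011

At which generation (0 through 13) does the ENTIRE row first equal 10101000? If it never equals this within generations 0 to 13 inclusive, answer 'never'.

Answer: never

Derivation:
Gen 0: 01111011
Gen 1 (rule 62): 11000110
Gen 2 (rule 54): 00101001
Gen 3 (rule 218): 01000110
Gen 4 (rule 62): 11101101
Gen 5 (rule 54): 00010011
Gen 6 (rule 218): 00101111
Gen 7 (rule 62): 01111000
Gen 8 (rule 54): 10000100
Gen 9 (rule 218): 01001010
Gen 10 (rule 62): 11111111
Gen 11 (rule 54): 00000000
Gen 12 (rule 218): 00000000
Gen 13 (rule 62): 00000000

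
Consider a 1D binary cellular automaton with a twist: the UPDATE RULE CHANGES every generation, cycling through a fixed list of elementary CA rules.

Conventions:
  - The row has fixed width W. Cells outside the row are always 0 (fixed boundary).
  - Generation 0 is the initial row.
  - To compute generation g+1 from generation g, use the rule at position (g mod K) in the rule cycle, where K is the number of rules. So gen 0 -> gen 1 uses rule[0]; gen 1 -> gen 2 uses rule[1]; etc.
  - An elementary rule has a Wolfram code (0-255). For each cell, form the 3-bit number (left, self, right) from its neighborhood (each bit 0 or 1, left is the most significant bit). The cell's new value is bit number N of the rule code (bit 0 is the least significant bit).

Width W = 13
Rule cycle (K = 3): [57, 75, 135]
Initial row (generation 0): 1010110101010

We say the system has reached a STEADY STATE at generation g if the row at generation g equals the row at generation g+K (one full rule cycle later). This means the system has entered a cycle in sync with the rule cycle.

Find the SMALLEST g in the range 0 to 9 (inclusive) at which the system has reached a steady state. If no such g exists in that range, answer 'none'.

Gen 0: 1010110101010
Gen 1 (rule 57): 0101101010101
Gen 2 (rule 75): 1001100000000
Gen 3 (rule 135): 1010001111111
Gen 4 (rule 57): 0101101000000
Gen 5 (rule 75): 1001100011111
Gen 6 (rule 135): 1010001101110
Gen 7 (rule 57): 0101101011001
Gen 8 (rule 75): 1001100011010
Gen 9 (rule 135): 1010001100010
Gen 10 (rule 57): 0101101011001
Gen 11 (rule 75): 1001100011010
Gen 12 (rule 135): 1010001100010

Answer: 7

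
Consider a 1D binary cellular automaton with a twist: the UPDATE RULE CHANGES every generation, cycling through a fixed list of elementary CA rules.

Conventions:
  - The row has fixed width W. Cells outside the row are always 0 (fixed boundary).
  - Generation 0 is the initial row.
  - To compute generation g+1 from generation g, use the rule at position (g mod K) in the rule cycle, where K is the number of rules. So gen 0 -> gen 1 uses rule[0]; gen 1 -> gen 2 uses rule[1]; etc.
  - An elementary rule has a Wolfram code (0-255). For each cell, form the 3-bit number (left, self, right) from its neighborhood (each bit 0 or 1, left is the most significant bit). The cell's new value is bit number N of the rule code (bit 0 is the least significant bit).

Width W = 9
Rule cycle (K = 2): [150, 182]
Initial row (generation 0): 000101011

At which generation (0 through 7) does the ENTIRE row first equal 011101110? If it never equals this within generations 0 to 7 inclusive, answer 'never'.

Answer: never

Derivation:
Gen 0: 000101011
Gen 1 (rule 150): 001101000
Gen 2 (rule 182): 010011100
Gen 3 (rule 150): 111101010
Gen 4 (rule 182): 011011111
Gen 5 (rule 150): 100001110
Gen 6 (rule 182): 110010101
Gen 7 (rule 150): 001110101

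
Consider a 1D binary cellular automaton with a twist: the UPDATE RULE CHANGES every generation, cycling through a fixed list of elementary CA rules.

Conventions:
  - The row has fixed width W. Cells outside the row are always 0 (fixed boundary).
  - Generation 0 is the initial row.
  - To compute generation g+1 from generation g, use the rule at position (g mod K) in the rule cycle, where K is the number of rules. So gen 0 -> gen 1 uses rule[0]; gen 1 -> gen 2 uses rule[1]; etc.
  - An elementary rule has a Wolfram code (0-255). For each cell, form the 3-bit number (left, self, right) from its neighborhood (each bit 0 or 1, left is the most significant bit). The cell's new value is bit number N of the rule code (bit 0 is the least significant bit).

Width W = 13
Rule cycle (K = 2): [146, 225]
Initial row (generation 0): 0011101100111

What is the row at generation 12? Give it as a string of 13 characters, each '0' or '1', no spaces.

Answer: 0001001010111

Derivation:
Gen 0: 0011101100111
Gen 1 (rule 146): 0101000011010
Gen 2 (rule 225): 0010011001100
Gen 3 (rule 146): 0101100110010
Gen 4 (rule 225): 0010100010000
Gen 5 (rule 146): 0100010101000
Gen 6 (rule 225): 0001001010011
Gen 7 (rule 146): 0010110001100
Gen 8 (rule 225): 1001010100101
Gen 9 (rule 146): 0110000011000
Gen 10 (rule 225): 0010111001011
Gen 11 (rule 146): 0100010110000
Gen 12 (rule 225): 0001001010111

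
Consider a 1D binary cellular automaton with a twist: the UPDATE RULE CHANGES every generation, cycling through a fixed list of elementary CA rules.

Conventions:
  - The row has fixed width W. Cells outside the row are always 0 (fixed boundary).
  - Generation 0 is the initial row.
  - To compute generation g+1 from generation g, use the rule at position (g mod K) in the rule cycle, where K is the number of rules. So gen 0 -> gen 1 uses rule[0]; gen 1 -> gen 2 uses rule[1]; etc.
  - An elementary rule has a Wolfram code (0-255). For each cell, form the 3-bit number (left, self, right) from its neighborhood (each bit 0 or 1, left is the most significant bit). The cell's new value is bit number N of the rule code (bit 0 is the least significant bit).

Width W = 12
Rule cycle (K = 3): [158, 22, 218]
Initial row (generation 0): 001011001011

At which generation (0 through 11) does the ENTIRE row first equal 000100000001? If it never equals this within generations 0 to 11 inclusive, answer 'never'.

Answer: 5

Derivation:
Gen 0: 001011001011
Gen 1 (rule 158): 011010111010
Gen 2 (rule 22): 100010000011
Gen 3 (rule 218): 010101000111
Gen 4 (rule 158): 110101101110
Gen 5 (rule 22): 000100000001
Gen 6 (rule 218): 001010000010
Gen 7 (rule 158): 011011000111
Gen 8 (rule 22): 100000101000
Gen 9 (rule 218): 010001000100
Gen 10 (rule 158): 111011101110
Gen 11 (rule 22): 000000000001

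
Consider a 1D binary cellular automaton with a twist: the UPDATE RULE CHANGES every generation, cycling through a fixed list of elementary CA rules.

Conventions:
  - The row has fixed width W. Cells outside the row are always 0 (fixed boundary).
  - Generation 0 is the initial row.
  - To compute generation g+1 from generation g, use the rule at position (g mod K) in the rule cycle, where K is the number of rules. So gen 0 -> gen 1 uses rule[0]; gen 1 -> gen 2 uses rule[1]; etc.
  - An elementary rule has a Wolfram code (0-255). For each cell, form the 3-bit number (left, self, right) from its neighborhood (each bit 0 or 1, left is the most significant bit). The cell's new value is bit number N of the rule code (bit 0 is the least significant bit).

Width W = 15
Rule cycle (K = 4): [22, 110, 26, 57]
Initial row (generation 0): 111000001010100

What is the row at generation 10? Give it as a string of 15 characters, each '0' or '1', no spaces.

Gen 0: 111000001010100
Gen 1 (rule 22): 000100011010110
Gen 2 (rule 110): 001100111111110
Gen 3 (rule 26): 011011100000001
Gen 4 (rule 57): 010110011111100
Gen 5 (rule 22): 110001100000010
Gen 6 (rule 110): 110011100000110
Gen 7 (rule 26): 101110010001101
Gen 8 (rule 57): 011001001101010
Gen 9 (rule 22): 100111110001011
Gen 10 (rule 110): 101100010011111

Answer: 101100010011111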